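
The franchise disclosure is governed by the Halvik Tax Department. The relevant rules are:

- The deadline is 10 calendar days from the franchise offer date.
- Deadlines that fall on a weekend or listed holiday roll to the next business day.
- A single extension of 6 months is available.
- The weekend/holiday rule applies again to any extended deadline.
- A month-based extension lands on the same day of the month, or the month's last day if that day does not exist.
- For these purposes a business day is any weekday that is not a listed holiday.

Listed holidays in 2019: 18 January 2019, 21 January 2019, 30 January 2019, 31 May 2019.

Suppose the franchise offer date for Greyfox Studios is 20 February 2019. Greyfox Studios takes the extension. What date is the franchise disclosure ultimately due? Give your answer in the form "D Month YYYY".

4 September 2019

10 calendar days after 20 February 2019 is 2 March 2019.
2 March 2019 is a Saturday, so it moves to the next business day, 4 March 2019 (Monday).
The 6 months extension carries 4 March 2019 to 4 September 2019.
4 September 2019 is a Wednesday and not a listed holiday, so it stands.
So the filing is due 4 September 2019.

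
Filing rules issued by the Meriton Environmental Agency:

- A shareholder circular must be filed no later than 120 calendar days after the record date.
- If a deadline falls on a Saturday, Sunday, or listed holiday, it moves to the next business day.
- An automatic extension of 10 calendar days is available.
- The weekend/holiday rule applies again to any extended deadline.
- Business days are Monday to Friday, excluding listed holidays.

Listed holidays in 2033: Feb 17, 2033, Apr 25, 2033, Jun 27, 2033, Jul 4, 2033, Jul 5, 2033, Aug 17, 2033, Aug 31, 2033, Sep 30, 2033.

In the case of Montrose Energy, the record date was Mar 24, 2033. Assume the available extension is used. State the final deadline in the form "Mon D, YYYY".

Aug 1, 2033

120 calendar days after Mar 24, 2033 is Jul 22, 2033.
Since Jul 22, 2033 is a Friday and not a holiday, the date is unchanged.
With the 10-day extension, Jul 22, 2033 becomes Aug 1, 2033.
Aug 1, 2033 (Monday) is already a business day.
Final deadline: Aug 1, 2033.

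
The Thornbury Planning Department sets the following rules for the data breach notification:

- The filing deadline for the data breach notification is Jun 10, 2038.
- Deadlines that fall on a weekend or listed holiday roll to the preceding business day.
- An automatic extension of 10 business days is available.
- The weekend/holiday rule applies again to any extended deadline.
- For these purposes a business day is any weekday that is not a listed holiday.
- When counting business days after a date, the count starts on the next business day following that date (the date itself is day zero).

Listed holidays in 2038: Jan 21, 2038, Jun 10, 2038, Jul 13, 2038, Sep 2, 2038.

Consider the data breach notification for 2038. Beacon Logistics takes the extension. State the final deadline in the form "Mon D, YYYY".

Start from the fixed due date, Jun 10, 2038.
Jun 10, 2038 is a listed holiday, so it moves to the preceding business day, Jun 9, 2038 (Wednesday).
Applying the 10-business-day extension: 10 business days after Jun 9, 2038 is Jun 24, 2038.
Jun 24, 2038 is a Thursday and not a listed holiday, so it stands.
The final due date is Jun 24, 2038.

Jun 24, 2038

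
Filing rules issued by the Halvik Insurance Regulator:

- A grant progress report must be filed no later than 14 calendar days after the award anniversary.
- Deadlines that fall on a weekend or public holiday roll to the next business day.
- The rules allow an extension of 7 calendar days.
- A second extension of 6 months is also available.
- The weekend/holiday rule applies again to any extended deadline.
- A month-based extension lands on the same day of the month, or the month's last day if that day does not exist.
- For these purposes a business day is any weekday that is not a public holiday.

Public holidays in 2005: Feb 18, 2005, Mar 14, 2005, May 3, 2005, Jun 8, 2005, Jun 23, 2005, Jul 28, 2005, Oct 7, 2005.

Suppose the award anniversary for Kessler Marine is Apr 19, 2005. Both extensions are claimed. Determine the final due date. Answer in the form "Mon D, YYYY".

From Apr 19, 2005, 14 calendar days later is May 3, 2005.
May 3, 2005 is a listed holiday; the next business day is May 4, 2005 (Wednesday).
The 7-calendar-day extension moves the deadline from May 4, 2005 to May 11, 2005.
Since May 11, 2005 is a Wednesday and not a holiday, the date is unchanged.
Applying the 6 months extension: 6 months after May 11, 2005 is Nov 11, 2005.
Nov 11, 2005 (Friday) is already a business day.
Deadline: Nov 11, 2005.

Nov 11, 2005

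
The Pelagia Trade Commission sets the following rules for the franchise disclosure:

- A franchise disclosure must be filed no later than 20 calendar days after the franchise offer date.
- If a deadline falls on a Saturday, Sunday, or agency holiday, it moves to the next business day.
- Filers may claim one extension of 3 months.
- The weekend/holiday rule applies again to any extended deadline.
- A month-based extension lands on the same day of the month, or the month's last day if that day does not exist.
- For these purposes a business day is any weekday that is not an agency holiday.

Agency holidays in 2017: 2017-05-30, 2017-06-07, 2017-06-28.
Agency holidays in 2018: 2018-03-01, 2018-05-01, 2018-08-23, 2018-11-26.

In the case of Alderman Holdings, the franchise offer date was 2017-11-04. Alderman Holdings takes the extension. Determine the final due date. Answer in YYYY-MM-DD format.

20 calendar days after 2017-11-04 is 2017-11-24.
2017-11-24 is a Friday and not a listed holiday, so it stands.
The 3 months extension carries 2017-11-24 to 2018-02-24.
Because 2018-02-24 is a Saturday, the deadline becomes 2018-02-26 (Monday).
The final due date is 2018-02-26.

2018-02-26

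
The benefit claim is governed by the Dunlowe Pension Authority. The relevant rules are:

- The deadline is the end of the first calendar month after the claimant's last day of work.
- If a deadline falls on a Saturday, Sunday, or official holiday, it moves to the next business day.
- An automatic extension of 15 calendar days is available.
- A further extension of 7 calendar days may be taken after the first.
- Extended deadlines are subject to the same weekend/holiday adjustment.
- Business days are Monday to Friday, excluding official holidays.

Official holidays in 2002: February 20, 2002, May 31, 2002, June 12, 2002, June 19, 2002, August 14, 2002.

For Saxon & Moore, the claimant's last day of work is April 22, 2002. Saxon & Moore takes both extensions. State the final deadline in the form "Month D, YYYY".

1 month after April 22, 2002 falls in May 2002; the last day of that month is May 31, 2002.
May 31, 2002 falls on a listed holiday. Rolling to the next business day gives June 3, 2002, a Monday.
Add the 15 calendar-day extension to June 3, 2002: June 18, 2002.
June 18, 2002 (Tuesday) is already a business day.
The 7-calendar-day extension moves the deadline from June 18, 2002 to June 25, 2002.
June 25, 2002 is a Tuesday and not a listed holiday, so it stands.
Final deadline: June 25, 2002.

June 25, 2002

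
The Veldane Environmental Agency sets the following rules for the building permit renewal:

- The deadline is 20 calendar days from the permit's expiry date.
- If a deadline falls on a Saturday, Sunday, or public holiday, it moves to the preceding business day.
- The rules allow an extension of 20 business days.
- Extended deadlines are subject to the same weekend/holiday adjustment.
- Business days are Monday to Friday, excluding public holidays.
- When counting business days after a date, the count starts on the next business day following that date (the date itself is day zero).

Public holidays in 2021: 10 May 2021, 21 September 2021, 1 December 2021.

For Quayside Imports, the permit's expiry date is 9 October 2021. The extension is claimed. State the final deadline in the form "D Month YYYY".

20 calendar days after 9 October 2021 is 29 October 2021.
Since 29 October 2021 is a Friday and not a holiday, the date is unchanged.
Counting 20 further business days from 29 October 2021 reaches 26 November 2021.
26 November 2021 falls on a Friday, which is a business day, so no adjustment is needed.
So the filing is due 26 November 2021.

26 November 2021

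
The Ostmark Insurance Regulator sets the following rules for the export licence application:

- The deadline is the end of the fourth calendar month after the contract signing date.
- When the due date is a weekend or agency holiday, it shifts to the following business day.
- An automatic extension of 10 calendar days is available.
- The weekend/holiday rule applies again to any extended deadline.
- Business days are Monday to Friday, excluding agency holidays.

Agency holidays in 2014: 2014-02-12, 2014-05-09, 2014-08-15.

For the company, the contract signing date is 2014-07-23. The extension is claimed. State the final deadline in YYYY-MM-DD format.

The fourth month after 2014-07-23 is November 2014, whose last day is 2014-11-30.
2014-11-30 is a Sunday, so it moves to the next business day, 2014-12-01 (Monday).
Applying the 10-calendar-day extension: 2014-12-01 + 10 days = 2014-12-11.
Since 2014-12-11 is a Thursday and not a holiday, the date is unchanged.
Final deadline: 2014-12-11.

2014-12-11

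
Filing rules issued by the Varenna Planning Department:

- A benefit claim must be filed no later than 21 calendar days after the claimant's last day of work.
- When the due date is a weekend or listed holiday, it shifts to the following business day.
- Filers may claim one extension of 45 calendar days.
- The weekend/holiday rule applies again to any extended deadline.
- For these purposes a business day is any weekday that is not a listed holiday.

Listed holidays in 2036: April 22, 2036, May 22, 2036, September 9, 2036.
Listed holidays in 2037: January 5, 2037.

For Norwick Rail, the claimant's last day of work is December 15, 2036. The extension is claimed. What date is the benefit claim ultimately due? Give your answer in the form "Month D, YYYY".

February 20, 2037

Adding 21 calendar days to December 15, 2036 gives January 5, 2037.
January 5, 2037 falls on a listed holiday. Rolling to the next business day gives January 6, 2037, a Tuesday.
Add the 45 calendar-day extension to January 6, 2037: February 20, 2037.
February 20, 2037 (Friday) is already a business day.
So the filing is due February 20, 2037.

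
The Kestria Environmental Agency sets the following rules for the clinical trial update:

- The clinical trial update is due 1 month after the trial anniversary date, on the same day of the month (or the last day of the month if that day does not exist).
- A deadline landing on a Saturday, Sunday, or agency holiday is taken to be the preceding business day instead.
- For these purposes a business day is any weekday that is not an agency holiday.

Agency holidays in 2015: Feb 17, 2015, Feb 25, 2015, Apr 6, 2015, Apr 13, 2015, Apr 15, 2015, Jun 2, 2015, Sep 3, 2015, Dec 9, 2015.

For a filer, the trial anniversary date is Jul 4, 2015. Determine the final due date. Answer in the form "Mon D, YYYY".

Aug 4, 2015

1 month after Jul 4, 2015, on the same day of the month, is Aug 4, 2015.
Aug 4, 2015 is a Tuesday and not a listed holiday, so it stands.
Final deadline: Aug 4, 2015.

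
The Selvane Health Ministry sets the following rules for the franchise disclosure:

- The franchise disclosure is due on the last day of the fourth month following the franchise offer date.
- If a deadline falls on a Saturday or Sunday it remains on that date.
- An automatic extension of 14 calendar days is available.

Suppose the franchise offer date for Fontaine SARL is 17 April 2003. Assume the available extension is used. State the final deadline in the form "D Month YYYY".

14 September 2003

4 months after 17 April 2003 falls in August 2003; the last day of that month is 31 August 2003.
31 August 2003 is a Sunday; no weekend or holiday adjustment applies.
Add the 14 calendar-day extension to 31 August 2003: 14 September 2003.
14 September 2003 is a Sunday; no weekend or holiday adjustment applies.
Final deadline: 14 September 2003.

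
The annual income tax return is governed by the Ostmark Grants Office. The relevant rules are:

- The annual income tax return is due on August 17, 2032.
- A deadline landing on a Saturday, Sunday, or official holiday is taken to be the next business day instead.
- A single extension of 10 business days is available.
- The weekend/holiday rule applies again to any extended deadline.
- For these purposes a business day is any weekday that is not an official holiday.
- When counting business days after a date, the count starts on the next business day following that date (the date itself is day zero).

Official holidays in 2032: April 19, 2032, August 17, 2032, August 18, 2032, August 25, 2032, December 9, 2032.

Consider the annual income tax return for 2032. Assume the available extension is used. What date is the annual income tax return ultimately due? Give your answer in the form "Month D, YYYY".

The statutory due date is August 17, 2032.
August 17, 2032 is a listed holiday, so it moves to the next business day, August 19, 2032 (Thursday).
Applying the 10-business-day extension: 10 business days after August 19, 2032 is September 3, 2032.
Since September 3, 2032 is a Friday and not a holiday, the date is unchanged.
Final deadline: September 3, 2032.

September 3, 2032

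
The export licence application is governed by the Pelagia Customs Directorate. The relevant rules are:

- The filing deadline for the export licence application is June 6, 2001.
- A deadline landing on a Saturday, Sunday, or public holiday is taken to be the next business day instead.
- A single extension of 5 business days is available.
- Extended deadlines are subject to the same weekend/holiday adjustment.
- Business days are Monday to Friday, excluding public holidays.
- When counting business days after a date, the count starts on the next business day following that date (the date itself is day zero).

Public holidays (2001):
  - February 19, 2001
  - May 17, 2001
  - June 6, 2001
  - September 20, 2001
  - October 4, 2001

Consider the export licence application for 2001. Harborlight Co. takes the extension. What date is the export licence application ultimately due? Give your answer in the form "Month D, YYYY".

June 14, 2001

Start from the fixed due date, June 6, 2001.
Because June 6, 2001 is a listed holiday, the deadline becomes June 7, 2001 (Thursday).
Applying the 5-business-day extension: 5 business days after June 7, 2001 is June 14, 2001.
Since June 14, 2001 is a Thursday and not a holiday, the date is unchanged.
So the filing is due June 14, 2001.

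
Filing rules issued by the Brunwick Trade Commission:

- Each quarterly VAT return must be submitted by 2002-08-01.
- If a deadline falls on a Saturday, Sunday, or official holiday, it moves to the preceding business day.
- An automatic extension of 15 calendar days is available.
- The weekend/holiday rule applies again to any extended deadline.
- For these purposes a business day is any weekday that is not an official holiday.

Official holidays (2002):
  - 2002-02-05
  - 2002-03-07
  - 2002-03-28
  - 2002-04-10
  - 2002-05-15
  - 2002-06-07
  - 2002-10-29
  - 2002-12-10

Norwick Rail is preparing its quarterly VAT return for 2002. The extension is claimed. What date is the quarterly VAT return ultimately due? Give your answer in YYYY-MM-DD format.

Start from the fixed due date, 2002-08-01.
2002-08-01 falls on a Thursday, which is a business day, so no adjustment is needed.
With the 15-day extension, 2002-08-01 becomes 2002-08-16.
2002-08-16 is a Friday and not a listed holiday, so it stands.
So the filing is due 2002-08-16.

2002-08-16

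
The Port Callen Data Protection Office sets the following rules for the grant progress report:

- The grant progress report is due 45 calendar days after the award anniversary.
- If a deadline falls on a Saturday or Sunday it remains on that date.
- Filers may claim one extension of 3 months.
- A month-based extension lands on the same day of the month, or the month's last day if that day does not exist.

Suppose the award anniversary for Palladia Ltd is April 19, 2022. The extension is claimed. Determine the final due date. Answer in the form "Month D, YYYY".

Trigger date April 19, 2022 + 45 calendar days = June 3, 2022.
June 3, 2022 is a Friday; no weekend or holiday adjustment applies.
Add 3 months to June 3, 2022: September 3, 2022.
September 3, 2022 is a Saturday; no weekend or holiday adjustment applies.
So the filing is due September 3, 2022.

September 3, 2022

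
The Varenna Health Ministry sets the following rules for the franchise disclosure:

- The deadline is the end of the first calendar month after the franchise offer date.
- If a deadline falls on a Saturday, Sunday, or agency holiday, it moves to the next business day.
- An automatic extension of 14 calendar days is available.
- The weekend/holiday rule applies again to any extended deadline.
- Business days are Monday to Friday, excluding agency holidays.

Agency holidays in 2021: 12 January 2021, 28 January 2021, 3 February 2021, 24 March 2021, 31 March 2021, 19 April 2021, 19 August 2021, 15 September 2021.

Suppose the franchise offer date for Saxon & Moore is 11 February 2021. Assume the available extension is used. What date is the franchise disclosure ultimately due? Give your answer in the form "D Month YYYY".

15 April 2021

1 month after 11 February 2021 is March 2021; that month ends on 31 March 2021.
31 March 2021 is a listed holiday, so it moves to the next business day, 1 April 2021 (Thursday).
Add the 14 calendar-day extension to 1 April 2021: 15 April 2021.
15 April 2021 is a Thursday and not a listed holiday, so it stands.
The final due date is 15 April 2021.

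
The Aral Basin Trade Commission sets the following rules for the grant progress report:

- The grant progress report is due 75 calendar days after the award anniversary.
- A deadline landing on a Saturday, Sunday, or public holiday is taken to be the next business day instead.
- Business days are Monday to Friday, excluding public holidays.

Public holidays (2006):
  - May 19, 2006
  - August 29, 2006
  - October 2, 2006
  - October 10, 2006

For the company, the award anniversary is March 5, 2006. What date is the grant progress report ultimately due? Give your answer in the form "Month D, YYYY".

75 calendar days after March 5, 2006 is May 19, 2006.
Because May 19, 2006 is a listed holiday, the deadline becomes May 22, 2006 (Monday).
So the filing is due May 22, 2006.

May 22, 2006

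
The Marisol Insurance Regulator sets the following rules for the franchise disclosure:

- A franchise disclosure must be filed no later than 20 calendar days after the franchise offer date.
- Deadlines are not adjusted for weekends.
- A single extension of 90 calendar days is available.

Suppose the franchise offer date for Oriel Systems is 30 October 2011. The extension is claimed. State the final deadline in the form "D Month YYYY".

17 February 2012

Trigger date 30 October 2011 + 20 calendar days = 19 November 2011.
No adjustment is made for weekends or holidays, so 19 November 2011 stands.
The 90-calendar-day extension moves the deadline from 19 November 2011 to 17 February 2012.
No adjustment is made for weekends or holidays, so 17 February 2012 stands.
Final deadline: 17 February 2012.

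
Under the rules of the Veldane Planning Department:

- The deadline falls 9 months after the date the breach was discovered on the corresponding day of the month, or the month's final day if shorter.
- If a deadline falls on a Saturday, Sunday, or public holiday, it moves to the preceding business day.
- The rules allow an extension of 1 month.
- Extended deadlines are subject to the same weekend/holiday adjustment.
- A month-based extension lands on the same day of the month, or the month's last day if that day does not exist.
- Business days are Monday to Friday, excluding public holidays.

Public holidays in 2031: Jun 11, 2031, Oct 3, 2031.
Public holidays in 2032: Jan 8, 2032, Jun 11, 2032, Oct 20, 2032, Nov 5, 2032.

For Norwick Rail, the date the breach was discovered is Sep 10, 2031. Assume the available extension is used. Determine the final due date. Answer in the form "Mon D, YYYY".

Jul 9, 2032

9 months from Sep 10, 2031 is Jun 10, 2032.
Since Jun 10, 2032 is a Thursday and not a holiday, the date is unchanged.
Add 1 month to Jun 10, 2032: Jul 10, 2032.
Jul 10, 2032 is a Saturday, so it moves to the preceding business day, Jul 9, 2032 (Friday).
So the filing is due Jul 9, 2032.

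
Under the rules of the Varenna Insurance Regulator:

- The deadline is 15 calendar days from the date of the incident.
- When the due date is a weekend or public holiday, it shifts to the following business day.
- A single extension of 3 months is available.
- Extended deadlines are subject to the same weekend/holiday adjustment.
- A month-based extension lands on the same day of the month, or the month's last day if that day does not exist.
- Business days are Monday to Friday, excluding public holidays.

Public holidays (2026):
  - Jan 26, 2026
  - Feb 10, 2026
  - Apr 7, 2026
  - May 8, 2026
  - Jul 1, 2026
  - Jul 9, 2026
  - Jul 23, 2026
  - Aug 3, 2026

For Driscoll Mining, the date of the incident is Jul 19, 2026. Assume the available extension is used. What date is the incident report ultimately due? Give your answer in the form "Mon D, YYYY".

15 calendar days after Jul 19, 2026 is Aug 3, 2026.
Aug 3, 2026 falls on a listed holiday. Rolling to the next business day gives Aug 4, 2026, a Tuesday.
Applying the 3 months extension: 3 months after Aug 4, 2026 is Nov 4, 2026.
Nov 4, 2026 is a Wednesday and not a listed holiday, so it stands.
Final deadline: Nov 4, 2026.

Nov 4, 2026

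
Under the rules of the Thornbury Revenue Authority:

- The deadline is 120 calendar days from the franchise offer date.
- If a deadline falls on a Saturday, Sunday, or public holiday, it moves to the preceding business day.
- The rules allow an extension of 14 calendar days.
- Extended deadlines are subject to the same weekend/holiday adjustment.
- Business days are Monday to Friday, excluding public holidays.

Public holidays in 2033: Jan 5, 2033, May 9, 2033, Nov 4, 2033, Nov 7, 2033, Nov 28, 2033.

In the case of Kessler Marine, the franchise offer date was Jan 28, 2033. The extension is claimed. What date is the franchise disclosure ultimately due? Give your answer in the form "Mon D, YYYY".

Jun 10, 2033

From Jan 28, 2033, 120 calendar days later is May 28, 2033.
May 28, 2033 is a Saturday; the preceding business day is May 27, 2033 (Friday).
With the 14-day extension, May 27, 2033 becomes Jun 10, 2033.
Jun 10, 2033 is a Friday and not a listed holiday, so it stands.
Final deadline: Jun 10, 2033.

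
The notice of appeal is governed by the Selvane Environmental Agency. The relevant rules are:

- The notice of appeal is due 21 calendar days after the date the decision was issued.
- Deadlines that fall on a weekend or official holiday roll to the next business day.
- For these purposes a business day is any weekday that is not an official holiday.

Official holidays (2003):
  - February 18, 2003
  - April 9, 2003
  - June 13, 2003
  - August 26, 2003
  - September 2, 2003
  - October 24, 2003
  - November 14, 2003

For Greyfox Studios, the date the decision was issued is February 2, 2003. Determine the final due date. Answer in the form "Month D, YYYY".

February 24, 2003

Trigger date February 2, 2003 + 21 calendar days = February 23, 2003.
February 23, 2003 is a Sunday, so it moves to the next business day, February 24, 2003 (Monday).
So the filing is due February 24, 2003.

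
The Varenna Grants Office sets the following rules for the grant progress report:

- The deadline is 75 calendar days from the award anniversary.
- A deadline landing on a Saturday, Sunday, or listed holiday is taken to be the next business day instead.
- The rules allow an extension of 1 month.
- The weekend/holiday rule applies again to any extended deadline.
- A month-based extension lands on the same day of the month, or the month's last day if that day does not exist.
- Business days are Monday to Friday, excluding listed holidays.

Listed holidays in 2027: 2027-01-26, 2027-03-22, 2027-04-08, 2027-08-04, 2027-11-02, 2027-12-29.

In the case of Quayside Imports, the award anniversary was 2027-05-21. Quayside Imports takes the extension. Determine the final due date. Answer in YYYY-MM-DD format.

Adding 75 calendar days to 2027-05-21 gives 2027-08-04.
2027-08-04 falls on a listed holiday. Rolling to the next business day gives 2027-08-05, a Thursday.
The 1 month extension carries 2027-08-05 to 2027-09-05.
2027-09-05 is a Sunday, so it moves to the next business day, 2027-09-06 (Monday).
Deadline: 2027-09-06.

2027-09-06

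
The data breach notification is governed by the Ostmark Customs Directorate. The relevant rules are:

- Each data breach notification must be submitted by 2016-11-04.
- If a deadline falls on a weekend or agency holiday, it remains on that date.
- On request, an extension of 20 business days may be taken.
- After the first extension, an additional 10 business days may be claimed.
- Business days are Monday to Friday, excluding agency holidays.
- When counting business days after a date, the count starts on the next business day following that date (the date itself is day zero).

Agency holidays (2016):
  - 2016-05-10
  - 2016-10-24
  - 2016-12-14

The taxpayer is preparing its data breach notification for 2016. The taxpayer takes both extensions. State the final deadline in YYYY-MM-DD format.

2016-12-19

The statutory due date is 2016-11-04.
2016-11-04 falls on a Friday. The rules make no weekend/holiday allowance, so it remains 2016-11-04.
The 20-business-day extension runs from 2016-11-04 to 2016-12-02.
2016-12-02 is a Friday; no weekend or holiday adjustment applies.
Counting 10 further business days from 2016-12-02 reaches 2016-12-19.
2016-12-19 is a Monday; no weekend or holiday adjustment applies.
The final due date is 2016-12-19.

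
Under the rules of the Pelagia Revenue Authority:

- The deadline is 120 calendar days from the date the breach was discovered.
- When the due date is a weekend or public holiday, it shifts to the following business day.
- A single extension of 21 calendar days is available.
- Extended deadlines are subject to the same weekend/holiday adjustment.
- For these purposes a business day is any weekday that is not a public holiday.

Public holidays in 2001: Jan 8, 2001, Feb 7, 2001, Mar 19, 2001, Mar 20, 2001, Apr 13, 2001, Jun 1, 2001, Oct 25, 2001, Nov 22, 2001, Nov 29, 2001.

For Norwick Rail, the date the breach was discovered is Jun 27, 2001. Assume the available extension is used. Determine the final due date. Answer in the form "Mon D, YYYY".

Nov 16, 2001

Adding 120 calendar days to Jun 27, 2001 gives Oct 25, 2001.
Oct 25, 2001 is a listed holiday, so it moves to the next business day, Oct 26, 2001 (Friday).
Add the 21 calendar-day extension to Oct 26, 2001: Nov 16, 2001.
Nov 16, 2001 is a Friday and not a listed holiday, so it stands.
So the filing is due Nov 16, 2001.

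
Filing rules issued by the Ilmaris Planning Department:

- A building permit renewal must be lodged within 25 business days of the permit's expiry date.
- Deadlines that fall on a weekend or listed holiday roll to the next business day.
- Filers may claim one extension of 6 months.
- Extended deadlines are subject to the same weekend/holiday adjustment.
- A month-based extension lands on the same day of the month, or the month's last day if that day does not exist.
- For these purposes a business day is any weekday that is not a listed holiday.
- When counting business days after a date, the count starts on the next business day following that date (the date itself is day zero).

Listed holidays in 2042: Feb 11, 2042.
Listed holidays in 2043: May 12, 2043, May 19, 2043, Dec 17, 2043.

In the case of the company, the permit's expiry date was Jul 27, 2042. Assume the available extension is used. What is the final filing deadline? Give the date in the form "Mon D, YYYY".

Mar 2, 2043

25 business days after Jul 27, 2042, excluding weekends and holidays, is Aug 29, 2042.
Aug 29, 2042 (Friday) is already a business day.
Add 6 months to Aug 29, 2042: Feb 28, 2043 (day 29 does not exist in February, so the month's last day is used).
Feb 28, 2043 is a Saturday, so it moves to the next business day, Mar 2, 2043 (Monday).
Deadline: Mar 2, 2043.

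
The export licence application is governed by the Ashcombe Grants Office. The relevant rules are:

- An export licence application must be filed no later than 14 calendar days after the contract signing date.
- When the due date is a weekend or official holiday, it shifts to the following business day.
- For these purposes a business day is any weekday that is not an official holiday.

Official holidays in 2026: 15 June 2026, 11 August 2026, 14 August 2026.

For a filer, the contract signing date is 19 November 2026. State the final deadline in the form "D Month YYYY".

14 calendar days after 19 November 2026 is 3 December 2026.
3 December 2026 falls on a Thursday, which is a business day, so no adjustment is needed.
The final due date is 3 December 2026.

3 December 2026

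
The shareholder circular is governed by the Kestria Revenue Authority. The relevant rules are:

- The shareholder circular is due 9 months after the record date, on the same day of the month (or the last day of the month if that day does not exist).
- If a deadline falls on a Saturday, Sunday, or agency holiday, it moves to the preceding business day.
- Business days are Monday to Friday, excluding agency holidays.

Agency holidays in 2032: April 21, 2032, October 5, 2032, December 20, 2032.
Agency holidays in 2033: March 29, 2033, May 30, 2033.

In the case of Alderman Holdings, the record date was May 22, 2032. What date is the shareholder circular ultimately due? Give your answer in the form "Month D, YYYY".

February 22, 2033

Moving 9 months forward from May 22, 2032 on the corresponding day gives February 22, 2033.
February 22, 2033 (Tuesday) is already a business day.
The final due date is February 22, 2033.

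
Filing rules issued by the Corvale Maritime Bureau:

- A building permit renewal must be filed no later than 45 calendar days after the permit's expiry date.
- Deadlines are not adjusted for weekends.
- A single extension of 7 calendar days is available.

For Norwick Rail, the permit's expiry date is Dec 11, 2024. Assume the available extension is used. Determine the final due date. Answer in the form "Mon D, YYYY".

Adding 45 calendar days to Dec 11, 2024 gives Jan 25, 2025.
Jan 25, 2025 falls on a Saturday. The rules make no weekend/holiday allowance, so it remains Jan 25, 2025.
Add the 7 calendar-day extension to Jan 25, 2025: Feb 1, 2025.
Feb 1, 2025 falls on a Saturday. The rules make no weekend/holiday allowance, so it remains Feb 1, 2025.
Final deadline: Feb 1, 2025.

Feb 1, 2025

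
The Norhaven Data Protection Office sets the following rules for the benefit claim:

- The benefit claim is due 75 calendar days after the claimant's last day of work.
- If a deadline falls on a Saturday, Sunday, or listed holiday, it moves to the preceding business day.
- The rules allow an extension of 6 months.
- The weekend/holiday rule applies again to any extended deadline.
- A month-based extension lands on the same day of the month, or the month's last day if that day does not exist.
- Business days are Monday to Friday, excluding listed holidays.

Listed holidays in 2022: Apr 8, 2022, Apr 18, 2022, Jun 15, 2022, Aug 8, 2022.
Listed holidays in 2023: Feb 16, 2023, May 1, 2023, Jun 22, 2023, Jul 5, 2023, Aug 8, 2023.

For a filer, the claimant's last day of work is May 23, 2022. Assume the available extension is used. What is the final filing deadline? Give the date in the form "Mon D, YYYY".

Feb 3, 2023

Trigger date May 23, 2022 + 75 calendar days = Aug 6, 2022.
Aug 6, 2022 is a Saturday, so it moves to the preceding business day, Aug 5, 2022 (Friday).
Add 6 months to Aug 5, 2022: Feb 5, 2023.
Feb 5, 2023 falls on a Sunday. Rolling to the preceding business day gives Feb 3, 2023, a Friday.
Deadline: Feb 3, 2023.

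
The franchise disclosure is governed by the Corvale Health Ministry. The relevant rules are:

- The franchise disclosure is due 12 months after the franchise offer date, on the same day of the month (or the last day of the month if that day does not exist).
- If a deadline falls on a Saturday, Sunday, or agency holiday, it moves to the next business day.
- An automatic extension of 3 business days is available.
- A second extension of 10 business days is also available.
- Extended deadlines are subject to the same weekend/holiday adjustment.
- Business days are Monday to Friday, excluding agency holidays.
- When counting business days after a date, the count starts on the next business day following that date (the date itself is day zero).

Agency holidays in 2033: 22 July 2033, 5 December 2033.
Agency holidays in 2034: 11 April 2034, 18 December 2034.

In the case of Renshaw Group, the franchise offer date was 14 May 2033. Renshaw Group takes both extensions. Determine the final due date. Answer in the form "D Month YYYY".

1 June 2034

12 months from 14 May 2033 is 14 May 2034.
14 May 2034 falls on a Sunday. Rolling to the next business day gives 15 May 2034, a Monday.
Applying the 3-business-day extension: 3 business days after 15 May 2034 is 18 May 2034.
18 May 2034 falls on a Thursday, which is a business day, so no adjustment is needed.
Applying the 10-business-day extension: 10 business days after 18 May 2034 is 1 June 2034.
1 June 2034 falls on a Thursday, which is a business day, so no adjustment is needed.
The final due date is 1 June 2034.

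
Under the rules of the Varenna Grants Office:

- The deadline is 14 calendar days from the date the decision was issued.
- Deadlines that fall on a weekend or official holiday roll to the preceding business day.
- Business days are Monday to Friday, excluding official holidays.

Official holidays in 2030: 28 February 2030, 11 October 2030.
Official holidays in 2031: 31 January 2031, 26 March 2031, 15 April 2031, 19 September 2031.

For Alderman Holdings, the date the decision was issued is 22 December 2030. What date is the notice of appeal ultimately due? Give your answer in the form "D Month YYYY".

3 January 2031

Adding 14 calendar days to 22 December 2030 gives 5 January 2031.
5 January 2031 falls on a Sunday. Rolling to the preceding business day gives 3 January 2031, a Friday.
So the filing is due 3 January 2031.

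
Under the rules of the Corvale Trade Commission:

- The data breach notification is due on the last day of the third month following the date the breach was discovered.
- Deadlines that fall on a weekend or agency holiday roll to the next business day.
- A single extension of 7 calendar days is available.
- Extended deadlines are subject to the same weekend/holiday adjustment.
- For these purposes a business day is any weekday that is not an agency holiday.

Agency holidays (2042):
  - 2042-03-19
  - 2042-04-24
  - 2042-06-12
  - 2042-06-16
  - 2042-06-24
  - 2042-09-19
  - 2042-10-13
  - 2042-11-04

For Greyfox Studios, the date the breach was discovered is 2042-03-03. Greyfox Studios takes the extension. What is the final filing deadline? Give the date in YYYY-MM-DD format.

3 months after 2042-03-03 falls in June 2042; the last day of that month is 2042-06-30.
2042-06-30 is a Monday and not a listed holiday, so it stands.
The 7-calendar-day extension moves the deadline from 2042-06-30 to 2042-07-07.
2042-07-07 is a Monday and not a listed holiday, so it stands.
Deadline: 2042-07-07.

2042-07-07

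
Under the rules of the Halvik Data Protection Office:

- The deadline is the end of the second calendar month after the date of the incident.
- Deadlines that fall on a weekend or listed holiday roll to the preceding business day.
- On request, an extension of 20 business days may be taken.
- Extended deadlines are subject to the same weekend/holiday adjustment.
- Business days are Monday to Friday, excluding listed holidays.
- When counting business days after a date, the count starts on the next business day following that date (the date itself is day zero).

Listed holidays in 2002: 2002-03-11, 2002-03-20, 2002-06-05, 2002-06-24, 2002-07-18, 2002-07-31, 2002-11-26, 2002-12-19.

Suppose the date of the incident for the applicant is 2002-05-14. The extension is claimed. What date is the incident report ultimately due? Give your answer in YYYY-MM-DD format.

2002-08-28

2 months after 2002-05-14 falls in July 2002; the last day of that month is 2002-07-31.
Because 2002-07-31 is a listed holiday, the deadline becomes 2002-07-30 (Tuesday).
The 20-business-day extension runs from 2002-07-30 to 2002-08-28.
Since 2002-08-28 is a Wednesday and not a holiday, the date is unchanged.
So the filing is due 2002-08-28.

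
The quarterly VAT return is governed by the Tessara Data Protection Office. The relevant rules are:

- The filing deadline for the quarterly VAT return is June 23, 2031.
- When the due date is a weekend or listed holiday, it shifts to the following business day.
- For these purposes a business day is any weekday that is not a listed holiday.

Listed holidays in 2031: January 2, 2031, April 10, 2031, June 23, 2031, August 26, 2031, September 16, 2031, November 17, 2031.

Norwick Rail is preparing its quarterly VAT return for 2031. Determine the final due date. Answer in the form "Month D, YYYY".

June 24, 2031

The stated deadline is June 23, 2031.
June 23, 2031 falls on a listed holiday. Rolling to the next business day gives June 24, 2031, a Tuesday.
Deadline: June 24, 2031.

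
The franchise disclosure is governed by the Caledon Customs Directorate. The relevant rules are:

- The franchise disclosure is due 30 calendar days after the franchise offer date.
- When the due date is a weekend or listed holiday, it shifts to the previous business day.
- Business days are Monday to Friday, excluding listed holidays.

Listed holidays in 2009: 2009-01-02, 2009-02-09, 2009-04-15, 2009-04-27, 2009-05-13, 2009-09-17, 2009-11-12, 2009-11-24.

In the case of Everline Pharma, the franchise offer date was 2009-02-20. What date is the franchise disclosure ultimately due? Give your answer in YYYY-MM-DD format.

Trigger date 2009-02-20 + 30 calendar days = 2009-03-22.
2009-03-22 is a Sunday; the preceding business day is 2009-03-20 (Friday).
Deadline: 2009-03-20.

2009-03-20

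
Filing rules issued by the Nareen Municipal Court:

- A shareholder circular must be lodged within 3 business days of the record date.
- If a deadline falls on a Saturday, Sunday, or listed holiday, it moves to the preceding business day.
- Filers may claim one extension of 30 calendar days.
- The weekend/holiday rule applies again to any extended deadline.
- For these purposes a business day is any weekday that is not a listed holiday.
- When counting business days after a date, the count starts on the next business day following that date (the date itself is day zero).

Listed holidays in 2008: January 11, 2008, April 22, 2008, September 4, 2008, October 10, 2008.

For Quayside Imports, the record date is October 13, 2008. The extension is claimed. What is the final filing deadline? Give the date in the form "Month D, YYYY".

3 business days after October 13, 2008, excluding weekends and holidays, is October 16, 2008.
October 16, 2008 is a Thursday and not a listed holiday, so it stands.
The 30-calendar-day extension moves the deadline from October 16, 2008 to November 15, 2008.
November 15, 2008 is a Saturday, so it moves to the preceding business day, November 14, 2008 (Friday).
Final deadline: November 14, 2008.

November 14, 2008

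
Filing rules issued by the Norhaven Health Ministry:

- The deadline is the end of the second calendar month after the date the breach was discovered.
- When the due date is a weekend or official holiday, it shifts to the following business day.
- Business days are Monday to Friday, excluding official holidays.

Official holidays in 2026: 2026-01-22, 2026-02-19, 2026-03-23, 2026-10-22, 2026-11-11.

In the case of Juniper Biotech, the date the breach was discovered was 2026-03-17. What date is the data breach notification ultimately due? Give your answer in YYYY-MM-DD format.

The second month after 2026-03-17 is May 2026, whose last day is 2026-05-31.
2026-05-31 is a Sunday; the next business day is 2026-06-01 (Monday).
Deadline: 2026-06-01.

2026-06-01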